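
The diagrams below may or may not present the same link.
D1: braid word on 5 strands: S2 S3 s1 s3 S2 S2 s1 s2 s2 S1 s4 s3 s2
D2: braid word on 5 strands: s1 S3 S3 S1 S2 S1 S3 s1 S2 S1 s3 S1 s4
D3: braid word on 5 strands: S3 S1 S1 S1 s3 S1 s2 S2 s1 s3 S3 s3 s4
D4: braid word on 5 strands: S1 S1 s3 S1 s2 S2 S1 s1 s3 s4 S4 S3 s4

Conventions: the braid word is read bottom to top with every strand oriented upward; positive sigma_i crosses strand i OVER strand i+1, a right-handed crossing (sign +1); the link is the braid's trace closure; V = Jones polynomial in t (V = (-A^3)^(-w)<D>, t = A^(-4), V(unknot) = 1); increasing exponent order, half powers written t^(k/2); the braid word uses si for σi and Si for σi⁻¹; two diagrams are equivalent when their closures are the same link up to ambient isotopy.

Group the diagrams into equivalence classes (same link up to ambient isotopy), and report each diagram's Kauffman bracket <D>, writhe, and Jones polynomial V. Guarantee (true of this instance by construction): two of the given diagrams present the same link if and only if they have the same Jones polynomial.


grouping into links: {D1} | {D2} | {D3, D4}
V(D1) = -t^(-1/2) - t^(1/2)  (w +3, c 13, <D> = A^7 + A^11)
D2 (bracket A^-9 + 2A^-1 - A^3 + A^7 - A^11; 13 crossings at w = -5): V = t^(-13/2) - t^(-11/2) + t^(-9/2) - 2t^(-7/2) - t^(-3/2)
V(D3) = t^(-9/2) - t^(-5/2) - t^(-3/2) - t^(-1/2)  (w -1, c 13, <D> = A^-1 + A^3 + A^7 - A^15)
D4 (bracket A^-1 + A^3 + A^7 - A^15; 13 crossings at w = -1): V = t^(-9/2) - t^(-5/2) - t^(-3/2) - t^(-1/2)
key observation: V(t) takes 3 values over 4 diagrams, fixing the grouping


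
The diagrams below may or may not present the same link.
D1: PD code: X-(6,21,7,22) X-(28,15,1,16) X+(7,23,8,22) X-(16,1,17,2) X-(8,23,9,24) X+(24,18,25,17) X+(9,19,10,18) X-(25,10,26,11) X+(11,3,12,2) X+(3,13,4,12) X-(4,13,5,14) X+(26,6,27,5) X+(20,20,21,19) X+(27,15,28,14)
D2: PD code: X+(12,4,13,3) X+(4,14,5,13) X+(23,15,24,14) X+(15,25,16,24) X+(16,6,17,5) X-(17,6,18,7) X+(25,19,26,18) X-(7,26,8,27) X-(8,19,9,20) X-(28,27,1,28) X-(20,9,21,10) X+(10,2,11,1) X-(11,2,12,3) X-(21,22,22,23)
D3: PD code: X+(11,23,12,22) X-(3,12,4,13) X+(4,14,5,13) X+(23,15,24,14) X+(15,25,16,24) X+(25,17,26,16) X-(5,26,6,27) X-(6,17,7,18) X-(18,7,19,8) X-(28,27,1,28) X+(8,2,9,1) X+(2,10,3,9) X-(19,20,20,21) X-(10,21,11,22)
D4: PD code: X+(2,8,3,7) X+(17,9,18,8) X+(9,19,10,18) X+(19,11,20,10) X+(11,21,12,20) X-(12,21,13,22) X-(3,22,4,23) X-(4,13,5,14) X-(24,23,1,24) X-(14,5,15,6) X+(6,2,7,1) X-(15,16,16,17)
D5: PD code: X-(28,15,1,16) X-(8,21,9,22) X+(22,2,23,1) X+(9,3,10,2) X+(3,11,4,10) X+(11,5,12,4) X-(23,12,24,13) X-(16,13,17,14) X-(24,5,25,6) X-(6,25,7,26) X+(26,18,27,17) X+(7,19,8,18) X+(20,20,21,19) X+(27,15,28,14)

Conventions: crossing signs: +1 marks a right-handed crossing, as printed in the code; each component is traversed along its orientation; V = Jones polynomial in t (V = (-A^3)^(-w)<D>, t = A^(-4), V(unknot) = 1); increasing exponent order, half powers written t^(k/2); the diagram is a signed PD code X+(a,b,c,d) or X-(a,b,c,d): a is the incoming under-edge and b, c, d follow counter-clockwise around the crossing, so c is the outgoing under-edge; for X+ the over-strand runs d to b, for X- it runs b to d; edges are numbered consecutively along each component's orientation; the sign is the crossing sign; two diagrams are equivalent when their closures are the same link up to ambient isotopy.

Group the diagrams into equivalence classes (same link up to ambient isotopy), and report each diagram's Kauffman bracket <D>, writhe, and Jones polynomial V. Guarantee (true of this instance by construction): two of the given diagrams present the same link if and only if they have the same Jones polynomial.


equivalence classes: {D1} | {D2, D3, D4, D5}
D1 (bracket A^6; 14 crossings at w = +2): V = 1
V(D2) = t^-1 - 1 + 2t - 2t^2 + 2t^3 - 2t^4 + t^5  (w 0, c 14, <D> = A^-20 - 2A^-16 + 2A^-12 - 2A^-8 + 2A^-4 - 1 + A^4)
V(D3) = t^-1 - 1 + 2t - 2t^2 + 2t^3 - 2t^4 + t^5  [14 crossings, <D> = A^-20 - 2A^-16 + 2A^-12 - 2A^-8 + 2A^-4 - 1 + A^4, w = 0]
V(D4) = t^-1 - 1 + 2t - 2t^2 + 2t^3 - 2t^4 + t^5  [12 crossings, <D> = A^-20 - 2A^-16 + 2A^-12 - 2A^-8 + 2A^-4 - 1 + A^4, w = 0]
V(D5) = t^-1 - 1 + 2t - 2t^2 + 2t^3 - 2t^4 + t^5  [14 crossings, <D> = A^-14 - 2A^-10 + 2A^-6 - 2A^-2 + 2A^2 - A^6 + A^10, w = +2]
observation: comparing 5 Jones polynomials yields 2 groups


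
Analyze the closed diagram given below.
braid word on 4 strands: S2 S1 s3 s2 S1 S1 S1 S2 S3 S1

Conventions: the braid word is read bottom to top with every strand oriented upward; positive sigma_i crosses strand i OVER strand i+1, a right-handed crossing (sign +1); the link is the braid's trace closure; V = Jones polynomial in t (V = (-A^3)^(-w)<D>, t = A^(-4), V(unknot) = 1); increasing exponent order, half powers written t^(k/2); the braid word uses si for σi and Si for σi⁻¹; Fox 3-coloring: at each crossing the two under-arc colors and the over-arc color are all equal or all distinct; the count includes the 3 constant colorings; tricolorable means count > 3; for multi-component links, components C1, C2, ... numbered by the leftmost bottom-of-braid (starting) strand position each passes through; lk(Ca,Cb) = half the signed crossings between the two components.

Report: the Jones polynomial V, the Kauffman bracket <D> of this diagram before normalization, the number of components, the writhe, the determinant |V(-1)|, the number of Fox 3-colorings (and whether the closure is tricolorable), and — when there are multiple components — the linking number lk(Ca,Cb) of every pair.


V = t^(-13/2) - t^(-11/2) + t^(-9/2) - 2t^(-7/2) - t^(-3/2)
<D> = -A^-12 - 2A^-4 + 1 - A^4 + A^8 (w = -6)
2 components over 10 crossings, w = -6
lk(C1,C2): -1
9 Fox colorings among 3^10, |V(-1)| = 6: tricolorable
why: span 5 respects span(V) <= c + mu - 1 = 11 for this 2-component diagram


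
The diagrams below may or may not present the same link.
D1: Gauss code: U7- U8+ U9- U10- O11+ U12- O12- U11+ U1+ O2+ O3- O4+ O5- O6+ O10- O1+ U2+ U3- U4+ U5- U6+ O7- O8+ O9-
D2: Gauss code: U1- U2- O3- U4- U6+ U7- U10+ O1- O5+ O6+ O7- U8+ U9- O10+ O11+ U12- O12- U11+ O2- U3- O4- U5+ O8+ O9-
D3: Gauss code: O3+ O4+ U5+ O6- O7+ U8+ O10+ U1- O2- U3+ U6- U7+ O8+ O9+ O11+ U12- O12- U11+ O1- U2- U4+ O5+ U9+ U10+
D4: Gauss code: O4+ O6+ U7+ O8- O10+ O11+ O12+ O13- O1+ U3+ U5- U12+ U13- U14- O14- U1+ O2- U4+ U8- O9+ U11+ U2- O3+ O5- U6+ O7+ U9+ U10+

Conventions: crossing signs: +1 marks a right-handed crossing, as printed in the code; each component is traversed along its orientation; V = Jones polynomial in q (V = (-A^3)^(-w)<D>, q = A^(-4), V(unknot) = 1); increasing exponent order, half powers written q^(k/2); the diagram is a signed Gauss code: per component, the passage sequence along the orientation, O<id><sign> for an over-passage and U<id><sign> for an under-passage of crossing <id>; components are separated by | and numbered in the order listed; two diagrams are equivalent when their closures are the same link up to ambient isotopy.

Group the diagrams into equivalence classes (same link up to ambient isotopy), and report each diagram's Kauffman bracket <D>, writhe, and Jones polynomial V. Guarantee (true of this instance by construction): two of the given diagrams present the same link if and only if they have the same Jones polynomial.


equivalence classes: {D1} | {D2} | {D3, D4}
D1 (bracket 1; 12 crossings at w = 0): V = 1
V(D2) = -q^-4 + q^-3 + q^-1  [12 crossings, <D> = A^-2 + A^6 - A^10, w = -2]
D3 (bracket -A^-12 + A^-8 - A^-4 + 2 - A^4 + A^8; 12 crossings at w = +4): V = q - q^2 + 2q^3 - q^4 + q^5 - q^6
V(D4) = q - q^2 + 2q^3 - q^4 + q^5 - q^6  (w +4, c 14, <D> = -A^-12 + A^-8 - A^-4 + 2 - A^4 + A^8)
key observation: 3 classes among 4 diagrams; unequal V(q) rules out equality


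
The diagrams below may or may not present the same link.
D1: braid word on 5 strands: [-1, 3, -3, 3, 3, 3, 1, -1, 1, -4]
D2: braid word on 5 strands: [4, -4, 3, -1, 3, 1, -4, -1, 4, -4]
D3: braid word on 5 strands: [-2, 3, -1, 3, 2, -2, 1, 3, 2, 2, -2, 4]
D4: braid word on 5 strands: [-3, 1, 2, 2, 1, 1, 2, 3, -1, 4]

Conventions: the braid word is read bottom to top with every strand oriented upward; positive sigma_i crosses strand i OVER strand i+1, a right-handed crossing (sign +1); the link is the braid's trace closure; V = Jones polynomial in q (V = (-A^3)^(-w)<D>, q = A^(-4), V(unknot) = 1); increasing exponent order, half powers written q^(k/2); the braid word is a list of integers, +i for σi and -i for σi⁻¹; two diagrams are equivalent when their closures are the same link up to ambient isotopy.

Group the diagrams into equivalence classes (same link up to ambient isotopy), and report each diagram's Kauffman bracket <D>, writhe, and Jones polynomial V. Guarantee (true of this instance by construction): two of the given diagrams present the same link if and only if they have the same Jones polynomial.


grouping into links: {D1, D3} | {D2} | {D4}
V(D1) = 1 + 2q + 2q^2 + q^3 - q^4 - q^5  (w +2, c 10, <D> = -A^-14 - A^-10 + A^-6 + 2A^-2 + 2A^2 + A^6)
V(D2) = 1 + q + q^2 + q^3  [10 crossings, <D> = A^-12 + A^-8 + A^-4 + 1, w = 0]
V(D3) = 1 + 2q + 2q^2 + q^3 - q^4 - q^5  [12 crossings, <D> = -A^-8 - A^-4 + 1 + 2A^4 + 2A^8 + A^12, w = +4]
V(D4) = q + q^2 + 2q^3 + q^4 - q^7  [10 crossings, <D> = -A^-10 + A^2 + 2A^6 + A^10 + A^14, w = +6]
why: comparing 4 Jones polynomials yields 3 groups


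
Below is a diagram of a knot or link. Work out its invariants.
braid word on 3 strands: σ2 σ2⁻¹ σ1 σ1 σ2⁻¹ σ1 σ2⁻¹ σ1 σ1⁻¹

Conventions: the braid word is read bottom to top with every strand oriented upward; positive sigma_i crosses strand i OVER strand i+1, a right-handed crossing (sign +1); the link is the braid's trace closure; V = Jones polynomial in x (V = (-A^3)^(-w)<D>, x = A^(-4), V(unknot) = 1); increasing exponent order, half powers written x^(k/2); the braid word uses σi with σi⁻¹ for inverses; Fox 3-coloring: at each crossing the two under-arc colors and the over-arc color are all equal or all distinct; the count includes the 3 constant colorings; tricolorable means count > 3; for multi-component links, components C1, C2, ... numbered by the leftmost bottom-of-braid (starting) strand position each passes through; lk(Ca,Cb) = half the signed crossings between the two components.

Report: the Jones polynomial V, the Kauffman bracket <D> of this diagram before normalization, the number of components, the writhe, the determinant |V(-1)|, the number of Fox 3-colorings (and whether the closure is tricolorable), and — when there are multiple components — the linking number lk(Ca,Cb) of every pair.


V(x) = -x^(-3/2) + x^(-1/2) - 2x^(1/2) + x^(3/2) - 2x^(5/2) + x^(7/2)
bracket: -A^-11 + 2A^-7 - A^-3 + 2A - A^5 + A^9, w = +1
2 components, writhe +1, over 9 crossings
lk(C1,C2) = 0
det 8, colorings 3 of 3^9 — not tricolorable
observation: w = +1 (over 9 crossings) is diagram-only; (-A^3)^(-1) removes it from V


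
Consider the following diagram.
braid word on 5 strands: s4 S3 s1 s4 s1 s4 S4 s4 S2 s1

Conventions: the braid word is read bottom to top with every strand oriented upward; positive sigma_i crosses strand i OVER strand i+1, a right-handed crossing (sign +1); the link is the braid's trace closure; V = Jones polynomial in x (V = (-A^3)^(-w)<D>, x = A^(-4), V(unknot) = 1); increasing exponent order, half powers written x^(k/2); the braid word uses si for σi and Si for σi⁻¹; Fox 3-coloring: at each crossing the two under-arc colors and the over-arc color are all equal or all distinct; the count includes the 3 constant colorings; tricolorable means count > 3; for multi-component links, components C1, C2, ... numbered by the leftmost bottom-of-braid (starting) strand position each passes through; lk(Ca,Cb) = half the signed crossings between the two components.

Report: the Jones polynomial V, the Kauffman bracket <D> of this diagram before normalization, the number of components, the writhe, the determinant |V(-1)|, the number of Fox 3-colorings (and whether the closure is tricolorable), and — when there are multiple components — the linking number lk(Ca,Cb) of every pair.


V = x^2 + 2x^4 - 2x^5 + x^6 - 2x^7 + x^8
<D> = A^-20 - 2A^-16 + A^-12 - 2A^-8 + 2A^-4 + A^4 (w = +4)
1 component over 10 crossings, w = +4
27 Fox colorings among 3^10, |V(-1)| = 9: tricolorable
why: V spans 6 powers of x: at least 6 crossings in any diagram


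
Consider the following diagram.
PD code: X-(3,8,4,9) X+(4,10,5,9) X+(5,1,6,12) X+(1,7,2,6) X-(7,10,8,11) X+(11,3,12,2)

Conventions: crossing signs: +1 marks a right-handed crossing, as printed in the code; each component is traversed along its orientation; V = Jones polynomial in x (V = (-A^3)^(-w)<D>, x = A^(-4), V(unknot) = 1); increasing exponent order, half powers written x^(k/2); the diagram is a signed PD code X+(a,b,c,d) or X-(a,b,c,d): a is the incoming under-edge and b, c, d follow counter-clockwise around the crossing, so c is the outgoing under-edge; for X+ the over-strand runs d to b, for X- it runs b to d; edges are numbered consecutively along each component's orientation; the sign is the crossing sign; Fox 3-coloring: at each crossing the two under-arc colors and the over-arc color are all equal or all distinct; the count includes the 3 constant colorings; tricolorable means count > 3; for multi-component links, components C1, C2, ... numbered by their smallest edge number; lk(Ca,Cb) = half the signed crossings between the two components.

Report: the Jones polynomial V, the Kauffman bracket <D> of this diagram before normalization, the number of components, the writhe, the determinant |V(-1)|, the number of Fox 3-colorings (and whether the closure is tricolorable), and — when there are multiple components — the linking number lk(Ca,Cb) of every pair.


V = x + x^3 - x^4
<D> = -A^-10 + A^-6 + A^2 (w = +2)
1 component over 6 crossings, w = +2
9 Fox colorings among 3^6, |V(-1)| = 3: tricolorable
why: w = +2 shifts under R1 moves; the (-A^3)^(-2) factor cancels that in V


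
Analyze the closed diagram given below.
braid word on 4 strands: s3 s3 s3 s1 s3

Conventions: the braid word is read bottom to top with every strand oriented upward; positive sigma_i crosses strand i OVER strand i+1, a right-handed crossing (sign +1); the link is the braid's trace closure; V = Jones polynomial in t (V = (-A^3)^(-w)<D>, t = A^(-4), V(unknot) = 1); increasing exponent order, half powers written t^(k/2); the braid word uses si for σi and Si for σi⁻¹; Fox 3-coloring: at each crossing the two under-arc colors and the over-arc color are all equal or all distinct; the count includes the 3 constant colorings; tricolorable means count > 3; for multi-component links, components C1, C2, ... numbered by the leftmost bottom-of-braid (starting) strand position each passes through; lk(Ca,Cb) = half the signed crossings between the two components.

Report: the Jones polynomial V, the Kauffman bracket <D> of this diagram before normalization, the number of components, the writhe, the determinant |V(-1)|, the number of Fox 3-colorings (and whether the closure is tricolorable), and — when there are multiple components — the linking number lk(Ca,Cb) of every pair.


V(t) = t + t^2 + t^3 + t^6
bracket: -A^-9 - A^3 - A^7 - A^11, w = +5
3 components, writhe +5, over 5 crossings
lk(C1,C2) = 0
linking number lk(C1,C3) = 0
lk(C2,C3): +2
det 0, colorings 9 of 3^5 — tricolorable
observation: the span of V is 5, within the link bound 5 + 3 - 1


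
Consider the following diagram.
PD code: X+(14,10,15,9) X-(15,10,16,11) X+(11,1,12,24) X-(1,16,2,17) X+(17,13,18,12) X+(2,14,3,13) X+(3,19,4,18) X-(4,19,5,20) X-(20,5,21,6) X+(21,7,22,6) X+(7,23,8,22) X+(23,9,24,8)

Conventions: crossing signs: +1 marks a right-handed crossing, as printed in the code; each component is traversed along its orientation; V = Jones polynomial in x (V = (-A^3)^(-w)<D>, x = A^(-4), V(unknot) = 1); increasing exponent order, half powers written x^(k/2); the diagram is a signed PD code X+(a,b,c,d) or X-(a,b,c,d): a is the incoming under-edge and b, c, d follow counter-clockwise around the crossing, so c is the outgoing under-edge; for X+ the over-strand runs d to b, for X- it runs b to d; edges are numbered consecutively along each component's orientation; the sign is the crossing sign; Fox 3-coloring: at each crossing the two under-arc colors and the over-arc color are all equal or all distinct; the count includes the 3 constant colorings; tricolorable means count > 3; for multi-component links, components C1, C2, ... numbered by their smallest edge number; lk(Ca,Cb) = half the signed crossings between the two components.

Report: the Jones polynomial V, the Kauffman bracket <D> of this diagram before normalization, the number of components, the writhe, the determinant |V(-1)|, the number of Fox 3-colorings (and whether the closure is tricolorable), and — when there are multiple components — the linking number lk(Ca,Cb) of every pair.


V = x + x^3 - x^4
<D> = -A^-4 + 1 + A^8 (w = +4)
1 component over 12 crossings, w = +4
9 Fox colorings among 3^12, |V(-1)| = 3: tricolorable
why: w = +4 (over 12 crossings) is diagram-only; (-A^3)^(-4) removes it from V


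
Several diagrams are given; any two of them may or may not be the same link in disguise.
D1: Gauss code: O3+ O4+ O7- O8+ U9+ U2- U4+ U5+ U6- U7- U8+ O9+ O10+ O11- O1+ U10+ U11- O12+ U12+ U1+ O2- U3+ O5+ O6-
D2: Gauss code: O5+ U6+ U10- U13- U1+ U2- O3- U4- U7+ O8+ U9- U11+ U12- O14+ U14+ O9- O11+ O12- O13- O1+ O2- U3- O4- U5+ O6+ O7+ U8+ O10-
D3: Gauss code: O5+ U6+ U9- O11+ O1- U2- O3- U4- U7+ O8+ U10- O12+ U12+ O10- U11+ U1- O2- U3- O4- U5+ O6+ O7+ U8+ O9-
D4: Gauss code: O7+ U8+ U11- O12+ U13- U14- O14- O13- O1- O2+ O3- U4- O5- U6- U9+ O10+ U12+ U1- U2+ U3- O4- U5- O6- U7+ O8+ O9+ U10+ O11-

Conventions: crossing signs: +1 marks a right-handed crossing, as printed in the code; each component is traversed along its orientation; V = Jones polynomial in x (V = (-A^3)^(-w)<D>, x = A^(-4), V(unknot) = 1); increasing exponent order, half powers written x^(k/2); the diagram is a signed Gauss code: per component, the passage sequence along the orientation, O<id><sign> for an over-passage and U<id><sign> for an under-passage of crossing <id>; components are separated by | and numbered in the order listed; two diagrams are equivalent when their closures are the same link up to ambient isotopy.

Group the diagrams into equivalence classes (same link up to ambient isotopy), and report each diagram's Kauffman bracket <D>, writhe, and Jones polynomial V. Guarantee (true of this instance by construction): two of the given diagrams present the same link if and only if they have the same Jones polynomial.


equivalence classes: {D1} | {D2, D3, D4}
D1 (bracket A^12; 12 crossings at w = +4): V = 1
V(D2) = -x^-3 + 2x^-2 - 2x^-1 + 3 - 2x + 2x^2 - x^3  (w 0, c 14, <D> = -A^-12 + 2A^-8 - 2A^-4 + 3 - 2A^4 + 2A^8 - A^12)
D3 (bracket -A^-12 + 2A^-8 - 2A^-4 + 3 - 2A^4 + 2A^8 - A^12; 12 crossings at w = 0): V = -x^-3 + 2x^-2 - 2x^-1 + 3 - 2x + 2x^2 - x^3
D4 (bracket -A^-18 + 2A^-14 - 2A^-10 + 3A^-6 - 2A^-2 + 2A^2 - A^6; 14 crossings at w = -2): V = -x^-3 + 2x^-2 - 2x^-1 + 3 - 2x + 2x^2 - x^3
observation: 2 values of V(x) split the 4 diagrams


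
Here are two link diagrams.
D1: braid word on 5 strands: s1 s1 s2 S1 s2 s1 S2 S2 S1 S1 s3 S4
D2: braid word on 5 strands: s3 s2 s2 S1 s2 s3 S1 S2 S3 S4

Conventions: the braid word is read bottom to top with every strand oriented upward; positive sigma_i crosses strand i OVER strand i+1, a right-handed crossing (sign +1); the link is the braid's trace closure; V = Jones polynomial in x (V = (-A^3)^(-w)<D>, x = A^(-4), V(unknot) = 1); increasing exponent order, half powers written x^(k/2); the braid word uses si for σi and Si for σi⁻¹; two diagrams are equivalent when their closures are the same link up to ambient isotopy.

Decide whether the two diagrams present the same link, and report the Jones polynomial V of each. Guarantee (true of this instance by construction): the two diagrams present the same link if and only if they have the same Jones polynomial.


equivalent: no
V(D1) = 1  (w 0, c 12, <D> = 1)
V(D2) = x^-2 - x^-1 + 1 - x + x^2  [10 crossings, <D> = A^-8 - A^-4 + 1 - A^4 + A^8, w = 0]
key observation: 2 values of V(x) split the 2 diagrams


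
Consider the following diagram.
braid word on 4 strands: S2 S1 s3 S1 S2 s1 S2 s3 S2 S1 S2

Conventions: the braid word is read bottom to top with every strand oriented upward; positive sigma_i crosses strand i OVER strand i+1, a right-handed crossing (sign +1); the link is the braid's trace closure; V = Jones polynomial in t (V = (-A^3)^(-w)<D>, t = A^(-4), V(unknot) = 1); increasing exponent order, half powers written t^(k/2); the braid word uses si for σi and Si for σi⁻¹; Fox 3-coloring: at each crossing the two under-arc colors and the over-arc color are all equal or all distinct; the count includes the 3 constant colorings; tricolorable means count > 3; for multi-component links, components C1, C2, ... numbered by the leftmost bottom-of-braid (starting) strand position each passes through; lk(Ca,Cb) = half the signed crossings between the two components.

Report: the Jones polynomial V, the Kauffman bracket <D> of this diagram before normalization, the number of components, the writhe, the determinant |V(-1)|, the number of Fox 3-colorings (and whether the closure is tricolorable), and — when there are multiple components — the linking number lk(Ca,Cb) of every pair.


V = -2t^-7 + 3t^-6 - 3t^-5 + 4t^-4 - 3t^-3 + 3t^-2 - 2t^-1 + 1
<D> = -A^-15 + 2A^-11 - 3A^-7 + 3A^-3 - 4A + 3A^5 - 3A^9 + 2A^13 (w = -5)
1 component over 11 crossings, w = -5
9 Fox colorings among 3^11, |V(-1)| = 21: tricolorable
why: w = -5 shifts under R1 moves; the (-A^3)^(5) factor cancels that in V


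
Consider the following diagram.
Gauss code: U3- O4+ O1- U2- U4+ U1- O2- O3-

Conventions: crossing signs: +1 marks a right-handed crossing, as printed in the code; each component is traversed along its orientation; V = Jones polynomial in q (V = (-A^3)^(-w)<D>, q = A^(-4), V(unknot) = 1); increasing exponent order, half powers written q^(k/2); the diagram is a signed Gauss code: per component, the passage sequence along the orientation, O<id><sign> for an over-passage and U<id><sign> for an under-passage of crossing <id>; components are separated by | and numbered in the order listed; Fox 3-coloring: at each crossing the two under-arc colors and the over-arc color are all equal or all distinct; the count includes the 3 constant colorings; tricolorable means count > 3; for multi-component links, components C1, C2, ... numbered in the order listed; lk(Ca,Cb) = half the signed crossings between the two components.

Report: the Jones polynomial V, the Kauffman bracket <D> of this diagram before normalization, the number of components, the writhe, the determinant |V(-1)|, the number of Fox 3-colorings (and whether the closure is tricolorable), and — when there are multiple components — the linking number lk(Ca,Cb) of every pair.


V = 1
<D> = A^-6 (w = -2)
1 component over 4 crossings, w = -2
3 Fox colorings among 3^4, |V(-1)| = 1: not tricolorable
why: w = -2 shifts under R1 moves; the (-A^3)^(2) factor cancels that in V


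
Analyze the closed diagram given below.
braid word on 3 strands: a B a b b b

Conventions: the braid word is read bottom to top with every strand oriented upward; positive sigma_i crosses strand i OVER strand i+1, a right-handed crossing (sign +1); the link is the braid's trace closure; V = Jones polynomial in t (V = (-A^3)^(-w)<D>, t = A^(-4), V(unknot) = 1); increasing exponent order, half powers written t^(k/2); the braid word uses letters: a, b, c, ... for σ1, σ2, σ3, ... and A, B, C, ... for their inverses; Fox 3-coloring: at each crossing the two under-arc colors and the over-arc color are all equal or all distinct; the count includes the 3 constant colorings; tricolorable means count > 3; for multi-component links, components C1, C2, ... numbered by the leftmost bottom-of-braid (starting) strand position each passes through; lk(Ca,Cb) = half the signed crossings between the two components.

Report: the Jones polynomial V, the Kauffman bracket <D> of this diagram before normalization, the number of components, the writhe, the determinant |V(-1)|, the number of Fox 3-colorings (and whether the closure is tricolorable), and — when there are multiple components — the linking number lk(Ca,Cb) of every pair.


Jones polynomial: V(t) = t - t^2 + 2t^3 - t^4 + t^5 - t^6
<D> = -A^-12 + A^-8 - A^-4 + 2 - A^4 + A^8; writhe +4
components 1, writhe +4 (6 crossings)
3-colorings: 3 of 3^6, det 7 — not tricolorable
note: w = +4 shifts under R1 moves; the (-A^3)^(-4) factor cancels that in V


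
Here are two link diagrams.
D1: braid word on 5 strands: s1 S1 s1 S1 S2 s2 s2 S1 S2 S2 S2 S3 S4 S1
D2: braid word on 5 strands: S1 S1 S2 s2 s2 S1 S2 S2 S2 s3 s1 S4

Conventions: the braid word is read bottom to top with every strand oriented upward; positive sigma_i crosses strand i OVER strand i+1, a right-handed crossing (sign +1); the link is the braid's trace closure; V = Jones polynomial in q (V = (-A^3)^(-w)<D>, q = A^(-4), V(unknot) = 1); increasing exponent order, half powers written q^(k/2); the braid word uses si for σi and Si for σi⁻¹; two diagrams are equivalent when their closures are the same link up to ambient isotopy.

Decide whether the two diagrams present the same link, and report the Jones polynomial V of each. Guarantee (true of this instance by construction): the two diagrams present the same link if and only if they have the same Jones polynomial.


same link: yes
V(D1) = -q^-6 + q^-5 - q^-4 + 2q^-3 - q^-2 + q^-1  [14 crossings, <D> = A^-14 - A^-10 + 2A^-6 - A^-2 + A^2 - A^6, w = -6]
V(D2) = -q^-6 + q^-5 - q^-4 + 2q^-3 - q^-2 + q^-1  (w -4, c 12, <D> = A^-8 - A^-4 + 2 - A^4 + A^8 - A^12)
note: all 2 diagrams share one V(q), hence one class


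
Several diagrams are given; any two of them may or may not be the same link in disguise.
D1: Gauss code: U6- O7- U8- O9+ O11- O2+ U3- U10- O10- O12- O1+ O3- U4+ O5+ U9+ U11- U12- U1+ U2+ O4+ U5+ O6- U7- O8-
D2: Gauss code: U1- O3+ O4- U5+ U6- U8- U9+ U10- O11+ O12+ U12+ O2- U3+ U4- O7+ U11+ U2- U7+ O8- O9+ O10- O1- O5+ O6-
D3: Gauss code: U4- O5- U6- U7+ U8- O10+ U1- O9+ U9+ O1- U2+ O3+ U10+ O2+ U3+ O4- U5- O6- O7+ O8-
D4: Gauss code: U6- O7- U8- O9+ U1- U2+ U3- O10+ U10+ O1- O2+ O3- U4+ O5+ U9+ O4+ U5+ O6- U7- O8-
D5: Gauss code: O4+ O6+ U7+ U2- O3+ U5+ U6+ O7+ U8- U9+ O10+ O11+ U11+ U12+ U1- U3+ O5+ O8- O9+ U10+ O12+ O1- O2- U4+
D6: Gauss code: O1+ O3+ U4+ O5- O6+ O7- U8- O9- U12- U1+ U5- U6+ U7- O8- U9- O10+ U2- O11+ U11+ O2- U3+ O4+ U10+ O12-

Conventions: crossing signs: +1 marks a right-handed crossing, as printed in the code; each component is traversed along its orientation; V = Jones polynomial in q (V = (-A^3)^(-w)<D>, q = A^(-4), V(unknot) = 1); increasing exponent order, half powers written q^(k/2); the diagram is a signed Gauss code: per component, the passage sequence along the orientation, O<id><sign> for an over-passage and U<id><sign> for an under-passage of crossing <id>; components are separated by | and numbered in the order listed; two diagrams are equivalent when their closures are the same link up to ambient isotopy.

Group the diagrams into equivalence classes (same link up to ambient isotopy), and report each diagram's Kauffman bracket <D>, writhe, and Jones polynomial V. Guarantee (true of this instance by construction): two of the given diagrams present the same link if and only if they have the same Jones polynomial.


grouping into links: {D1, D3, D4, D6} | {D2} | {D5}
V(D1) = -q^-3 + q^-2 - q^-1 + 3 - q + q^2 - q^3  (w -2, c 12, <D> = -A^-18 + A^-14 - A^-10 + 3A^-6 - A^-2 + A^2 - A^6)
V(D2) = 1  (w 0, c 12, <D> = 1)
V(D3) = -q^-3 + q^-2 - q^-1 + 3 - q + q^2 - q^3  [10 crossings, <D> = -A^-12 + A^-8 - A^-4 + 3 - A^4 + A^8 - A^12, w = 0]
D4 (bracket -A^-12 + A^-8 - A^-4 + 3 - A^4 + A^8 - A^12; 10 crossings at w = 0): V = -q^-3 + q^-2 - q^-1 + 3 - q + q^2 - q^3
V(D5) = q - q^2 + 2q^3 - q^4 + q^5 - q^6  [12 crossings, <D> = -A^-6 + A^-2 - A^2 + 2A^6 - A^10 + A^14, w = +6]
D6 (bracket -A^-12 + A^-8 - A^-4 + 3 - A^4 + A^8 - A^12; 12 crossings at w = 0): V = -q^-3 + q^-2 - q^-1 + 3 - q + q^2 - q^3
why: 3 values of V(q) split the 6 diagrams


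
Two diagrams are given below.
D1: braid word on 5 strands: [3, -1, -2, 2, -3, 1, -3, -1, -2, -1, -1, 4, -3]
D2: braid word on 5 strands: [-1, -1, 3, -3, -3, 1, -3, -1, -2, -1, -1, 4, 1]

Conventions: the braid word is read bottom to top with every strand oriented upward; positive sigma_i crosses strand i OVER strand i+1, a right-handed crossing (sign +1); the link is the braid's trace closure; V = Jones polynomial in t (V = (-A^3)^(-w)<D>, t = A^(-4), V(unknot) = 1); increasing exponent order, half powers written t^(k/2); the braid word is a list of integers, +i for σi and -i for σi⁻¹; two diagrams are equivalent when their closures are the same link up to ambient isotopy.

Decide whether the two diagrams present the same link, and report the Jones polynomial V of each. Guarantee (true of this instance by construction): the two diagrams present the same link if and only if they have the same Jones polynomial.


same link: yes
V(D1) = t^(-13/2) - t^(-11/2) + t^(-9/2) - 2t^(-7/2) - t^(-3/2)  [13 crossings, <D> = A^-9 + 2A^-1 - A^3 + A^7 - A^11, w = -5]
D2 (bracket A^-9 + 2A^-1 - A^3 + A^7 - A^11; 13 crossings at w = -5): V = t^(-13/2) - t^(-11/2) + t^(-9/2) - 2t^(-7/2) - t^(-3/2)
note: all 2 diagrams share one V(t), hence one class


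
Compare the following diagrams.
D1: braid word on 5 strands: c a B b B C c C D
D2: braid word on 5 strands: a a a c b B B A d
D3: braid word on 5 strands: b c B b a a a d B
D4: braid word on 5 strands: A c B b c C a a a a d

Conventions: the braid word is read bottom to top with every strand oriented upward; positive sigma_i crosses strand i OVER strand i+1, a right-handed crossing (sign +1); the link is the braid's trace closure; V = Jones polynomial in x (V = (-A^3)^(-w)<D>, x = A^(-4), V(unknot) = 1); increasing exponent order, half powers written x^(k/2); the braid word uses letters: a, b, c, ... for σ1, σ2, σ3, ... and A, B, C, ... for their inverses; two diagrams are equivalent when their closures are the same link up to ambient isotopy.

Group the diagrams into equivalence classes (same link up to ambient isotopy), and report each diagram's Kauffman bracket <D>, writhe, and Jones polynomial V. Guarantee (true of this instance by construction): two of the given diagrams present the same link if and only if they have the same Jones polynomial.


classes: {D1} | {D2} | {D3, D4}
V(D1) = -x^(-1/2) - x^(1/2)  [9 crossings, <D> = A^-5 + A^-1, w = -1]
V(D2) = -x^(1/2) - x^(5/2)  [9 crossings, <D> = A^-1 + A^7, w = +3]
V(D3) = -x^(1/2) - x^(3/2) - x^(5/2) + x^(9/2)  [9 crossings, <D> = -A^-3 + A^5 + A^9 + A^13, w = +5]
V(D4) = -x^(1/2) - x^(3/2) - x^(5/2) + x^(9/2)  [11 crossings, <D> = -A^-3 + A^5 + A^9 + A^13, w = +5]
note: 3 classes among 4 diagrams; unequal V(x) rules out equality


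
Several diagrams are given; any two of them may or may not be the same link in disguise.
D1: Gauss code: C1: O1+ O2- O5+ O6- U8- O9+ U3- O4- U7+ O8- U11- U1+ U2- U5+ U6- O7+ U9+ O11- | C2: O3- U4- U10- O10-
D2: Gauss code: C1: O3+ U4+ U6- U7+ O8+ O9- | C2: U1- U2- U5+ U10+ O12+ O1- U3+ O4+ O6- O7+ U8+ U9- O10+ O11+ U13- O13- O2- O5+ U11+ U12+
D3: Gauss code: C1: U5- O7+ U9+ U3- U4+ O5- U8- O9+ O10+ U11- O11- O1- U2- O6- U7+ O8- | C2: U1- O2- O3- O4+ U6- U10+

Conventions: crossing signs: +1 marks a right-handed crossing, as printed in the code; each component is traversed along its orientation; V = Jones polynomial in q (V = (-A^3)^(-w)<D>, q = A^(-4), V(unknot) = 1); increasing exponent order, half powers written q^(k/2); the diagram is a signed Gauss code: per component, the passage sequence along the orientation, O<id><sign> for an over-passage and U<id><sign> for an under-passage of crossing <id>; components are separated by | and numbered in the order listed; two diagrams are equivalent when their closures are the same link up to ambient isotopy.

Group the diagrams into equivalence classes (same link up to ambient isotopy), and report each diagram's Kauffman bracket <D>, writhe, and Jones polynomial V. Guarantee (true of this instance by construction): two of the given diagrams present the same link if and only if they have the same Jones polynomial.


equivalence classes: {D1, D3} | {D2}
D1 (bracket A^-15 - A^-11 + 2A^-7 - 2A^-3 + 2A - A^5 + A^9; 11 crossings at w = -3): V = -q^(-9/2) + q^(-7/2) - 2q^(-5/2) + 2q^(-3/2) - 2q^(-1/2) + q^(1/2) - q^(3/2)
V(D2) = -q^(1/2) - q^(5/2)  (w +3, c 13, <D> = A^-1 + A^7)
V(D3) = -q^(-9/2) + q^(-7/2) - 2q^(-5/2) + 2q^(-3/2) - 2q^(-1/2) + q^(1/2) - q^(3/2)  [11 crossings, <D> = A^-15 - A^-11 + 2A^-7 - 2A^-3 + 2A - A^5 + A^9, w = -3]
key observation: 2 values of V(q) split the 3 diagrams


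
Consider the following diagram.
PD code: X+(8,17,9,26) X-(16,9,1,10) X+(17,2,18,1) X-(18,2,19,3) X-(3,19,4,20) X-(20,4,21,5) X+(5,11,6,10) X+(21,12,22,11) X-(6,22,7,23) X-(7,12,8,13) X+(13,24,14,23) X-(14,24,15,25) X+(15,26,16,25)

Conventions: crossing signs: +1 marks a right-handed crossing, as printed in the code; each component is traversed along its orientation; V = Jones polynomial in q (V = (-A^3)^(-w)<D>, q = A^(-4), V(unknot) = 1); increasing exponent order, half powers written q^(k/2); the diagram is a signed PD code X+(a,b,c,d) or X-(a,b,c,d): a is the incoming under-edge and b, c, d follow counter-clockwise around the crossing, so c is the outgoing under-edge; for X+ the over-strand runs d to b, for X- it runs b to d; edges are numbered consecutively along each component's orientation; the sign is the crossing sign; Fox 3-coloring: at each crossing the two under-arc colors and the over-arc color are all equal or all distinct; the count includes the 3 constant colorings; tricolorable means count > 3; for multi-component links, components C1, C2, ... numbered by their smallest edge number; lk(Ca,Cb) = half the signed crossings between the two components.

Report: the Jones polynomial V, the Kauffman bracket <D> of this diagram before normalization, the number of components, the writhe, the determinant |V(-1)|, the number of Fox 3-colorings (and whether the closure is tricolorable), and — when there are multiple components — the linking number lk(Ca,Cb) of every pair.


V = q^(-7/2) - 2q^(-5/2) + q^(-3/2) - 2q^(-1/2) + q^(1/2) - q^(3/2)
<D> = A^-9 - A^-5 + 2A^-1 - A^3 + 2A^7 - A^11 (w = -1)
2 components over 13 crossings, w = -1
lk(C1,C2): 0
3 Fox colorings among 3^13, |V(-1)| = 8: not tricolorable
why: the span of V is 5, within the link bound 13 + 2 - 1


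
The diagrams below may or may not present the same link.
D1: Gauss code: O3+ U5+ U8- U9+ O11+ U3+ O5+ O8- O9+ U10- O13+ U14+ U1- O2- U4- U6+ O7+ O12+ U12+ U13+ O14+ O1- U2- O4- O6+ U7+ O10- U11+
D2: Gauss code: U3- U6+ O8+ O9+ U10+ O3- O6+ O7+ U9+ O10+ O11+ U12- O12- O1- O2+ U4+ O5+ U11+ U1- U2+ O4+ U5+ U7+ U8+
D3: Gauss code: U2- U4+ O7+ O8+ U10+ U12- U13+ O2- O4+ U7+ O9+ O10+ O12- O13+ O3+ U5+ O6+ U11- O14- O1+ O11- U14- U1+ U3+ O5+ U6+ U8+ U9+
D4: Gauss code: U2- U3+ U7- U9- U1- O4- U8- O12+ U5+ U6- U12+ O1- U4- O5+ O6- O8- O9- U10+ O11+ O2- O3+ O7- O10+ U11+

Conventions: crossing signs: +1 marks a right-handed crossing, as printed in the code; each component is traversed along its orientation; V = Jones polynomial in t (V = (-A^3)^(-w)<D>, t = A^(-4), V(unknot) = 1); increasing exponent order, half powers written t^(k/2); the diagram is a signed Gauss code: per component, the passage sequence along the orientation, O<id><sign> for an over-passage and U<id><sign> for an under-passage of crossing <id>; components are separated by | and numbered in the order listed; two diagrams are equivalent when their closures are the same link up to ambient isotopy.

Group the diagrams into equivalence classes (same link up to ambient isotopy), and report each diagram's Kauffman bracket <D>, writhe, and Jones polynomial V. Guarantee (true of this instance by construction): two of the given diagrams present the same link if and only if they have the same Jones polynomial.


grouping into links: {D1} | {D2, D3} | {D4}
V(D1) = t + t^3 - t^4  (w +4, c 14, <D> = -A^-4 + 1 + A^8)
V(D2) = t^2 + 2t^4 - 2t^5 + t^6 - 2t^7 + t^8  (w +6, c 12, <D> = A^-14 - 2A^-10 + A^-6 - 2A^-2 + 2A^2 + A^10)
D3 (bracket A^-14 - 2A^-10 + A^-6 - 2A^-2 + 2A^2 + A^10; 14 crossings at w = +6): V = t^2 + 2t^4 - 2t^5 + t^6 - 2t^7 + t^8
V(D4) = -t^-4 + t^-3 + t^-1  [12 crossings, <D> = A^-2 + A^6 - A^10, w = -2]
why: 3 classes among 4 diagrams; unequal V(t) rules out equality


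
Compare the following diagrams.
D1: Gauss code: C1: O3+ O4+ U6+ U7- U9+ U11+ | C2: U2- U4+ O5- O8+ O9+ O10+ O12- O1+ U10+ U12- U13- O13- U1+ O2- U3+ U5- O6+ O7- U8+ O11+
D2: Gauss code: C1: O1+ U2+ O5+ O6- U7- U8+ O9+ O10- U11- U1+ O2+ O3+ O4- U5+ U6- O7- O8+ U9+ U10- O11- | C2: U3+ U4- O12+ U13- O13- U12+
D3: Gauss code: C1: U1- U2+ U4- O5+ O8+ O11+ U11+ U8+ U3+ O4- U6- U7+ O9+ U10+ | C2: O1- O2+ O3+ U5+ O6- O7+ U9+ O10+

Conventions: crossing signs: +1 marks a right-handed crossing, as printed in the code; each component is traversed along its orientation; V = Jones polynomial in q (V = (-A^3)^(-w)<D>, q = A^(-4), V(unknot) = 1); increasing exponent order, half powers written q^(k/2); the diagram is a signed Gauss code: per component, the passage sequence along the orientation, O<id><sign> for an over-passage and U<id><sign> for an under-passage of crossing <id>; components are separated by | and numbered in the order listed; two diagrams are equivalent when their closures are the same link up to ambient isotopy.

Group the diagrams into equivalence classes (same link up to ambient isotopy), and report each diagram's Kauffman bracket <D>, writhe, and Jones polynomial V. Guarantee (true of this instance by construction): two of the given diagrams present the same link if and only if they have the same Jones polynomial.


equivalence classes: {D1, D3} | {D2}
D1 (bracket A^-9 + A^-1 - A^3 + A^7; 13 crossings at w = +3): V = -q^(1/2) + q^(3/2) - q^(5/2) - q^(9/2)
D2 (bracket A + A^5; 13 crossings at w = +1): V = -q^(-1/2) - q^(1/2)
D3 (bracket A^-3 + A^5 - A^9 + A^13; 11 crossings at w = +5): V = -q^(1/2) + q^(3/2) - q^(5/2) - q^(9/2)
key observation: comparing 3 Jones polynomials yields 2 groups


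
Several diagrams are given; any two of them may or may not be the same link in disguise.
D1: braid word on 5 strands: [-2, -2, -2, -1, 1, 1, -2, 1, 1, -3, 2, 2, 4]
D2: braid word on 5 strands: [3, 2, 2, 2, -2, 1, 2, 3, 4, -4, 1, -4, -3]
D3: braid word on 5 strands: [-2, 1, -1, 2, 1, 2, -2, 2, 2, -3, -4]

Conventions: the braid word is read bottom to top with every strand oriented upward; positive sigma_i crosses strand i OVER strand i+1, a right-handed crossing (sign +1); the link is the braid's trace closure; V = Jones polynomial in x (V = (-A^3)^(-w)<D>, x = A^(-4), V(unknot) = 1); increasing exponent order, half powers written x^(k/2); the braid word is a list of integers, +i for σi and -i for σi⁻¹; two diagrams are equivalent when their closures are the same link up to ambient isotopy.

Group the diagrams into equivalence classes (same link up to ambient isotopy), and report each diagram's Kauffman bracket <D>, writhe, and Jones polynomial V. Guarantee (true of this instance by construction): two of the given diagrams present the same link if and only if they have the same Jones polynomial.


classes: {D1} | {D2} | {D3}
V(D1) = -x^(-3/2) + x^(-1/2) - 2x^(1/2) + x^(3/2) - 2x^(5/2) + x^(7/2)  [13 crossings, <D> = -A^-11 + 2A^-7 - A^-3 + 2A - A^5 + A^9, w = +1]
D2 (bracket A^-7 - A^-3 + A + A^9; 13 crossings at w = +5): V = -x^(3/2) - x^(7/2) + x^(9/2) - x^(11/2)
D3 (bracket A^-7 + A; 11 crossings at w = +1): V = -x^(1/2) - x^(5/2)
note: V(x) takes 3 values over 3 diagrams, fixing the grouping


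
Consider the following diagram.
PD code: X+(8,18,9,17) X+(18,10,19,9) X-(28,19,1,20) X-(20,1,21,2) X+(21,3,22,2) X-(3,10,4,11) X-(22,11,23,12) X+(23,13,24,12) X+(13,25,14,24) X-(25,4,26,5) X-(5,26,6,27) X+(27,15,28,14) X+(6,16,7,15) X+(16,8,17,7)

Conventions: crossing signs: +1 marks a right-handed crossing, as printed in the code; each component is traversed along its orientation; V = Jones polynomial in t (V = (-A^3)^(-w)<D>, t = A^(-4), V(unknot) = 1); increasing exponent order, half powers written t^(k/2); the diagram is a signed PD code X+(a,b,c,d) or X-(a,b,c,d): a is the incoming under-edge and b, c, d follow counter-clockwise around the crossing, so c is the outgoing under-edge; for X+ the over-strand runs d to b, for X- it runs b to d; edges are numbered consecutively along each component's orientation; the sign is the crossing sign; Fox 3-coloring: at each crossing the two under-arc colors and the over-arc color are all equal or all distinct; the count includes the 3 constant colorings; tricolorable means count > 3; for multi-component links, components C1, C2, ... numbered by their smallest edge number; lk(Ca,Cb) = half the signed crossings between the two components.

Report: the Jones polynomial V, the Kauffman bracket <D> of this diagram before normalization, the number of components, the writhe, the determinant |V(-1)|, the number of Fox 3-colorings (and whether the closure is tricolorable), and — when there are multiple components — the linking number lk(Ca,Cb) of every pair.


Jones polynomial: V(t) = -t^-2 + t^-1 - 1 + 3t - 2t^2 + 3t^3 - 2t^4 + t^5 - t^6
<D> = -A^-18 + A^-14 - 2A^-10 + 3A^-6 - 2A^-2 + 3A^2 - A^6 + A^10 - A^14; writhe +2
components 1, writhe +2 (14 crossings)
3-colorings: 9 of 3^14, det 15 — tricolorable
note: |V(-1)| = 15: so tricolorable, since 3 divides 15
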